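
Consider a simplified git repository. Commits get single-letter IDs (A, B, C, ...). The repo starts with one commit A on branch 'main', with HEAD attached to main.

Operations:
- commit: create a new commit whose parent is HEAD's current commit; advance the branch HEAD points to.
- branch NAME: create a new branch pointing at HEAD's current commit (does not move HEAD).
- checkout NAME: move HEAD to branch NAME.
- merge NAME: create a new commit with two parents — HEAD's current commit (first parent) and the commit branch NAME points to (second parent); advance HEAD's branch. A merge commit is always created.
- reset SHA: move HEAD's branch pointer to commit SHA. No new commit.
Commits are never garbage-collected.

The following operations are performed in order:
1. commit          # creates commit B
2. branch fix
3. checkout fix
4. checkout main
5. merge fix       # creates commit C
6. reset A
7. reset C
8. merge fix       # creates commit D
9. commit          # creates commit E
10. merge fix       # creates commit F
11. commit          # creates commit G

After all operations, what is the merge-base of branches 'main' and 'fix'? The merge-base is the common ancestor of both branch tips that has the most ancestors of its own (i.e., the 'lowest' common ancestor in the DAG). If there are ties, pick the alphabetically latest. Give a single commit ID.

Answer: B

Derivation:
After op 1 (commit): HEAD=main@B [main=B]
After op 2 (branch): HEAD=main@B [fix=B main=B]
After op 3 (checkout): HEAD=fix@B [fix=B main=B]
After op 4 (checkout): HEAD=main@B [fix=B main=B]
After op 5 (merge): HEAD=main@C [fix=B main=C]
After op 6 (reset): HEAD=main@A [fix=B main=A]
After op 7 (reset): HEAD=main@C [fix=B main=C]
After op 8 (merge): HEAD=main@D [fix=B main=D]
After op 9 (commit): HEAD=main@E [fix=B main=E]
After op 10 (merge): HEAD=main@F [fix=B main=F]
After op 11 (commit): HEAD=main@G [fix=B main=G]
ancestors(main=G): ['A', 'B', 'C', 'D', 'E', 'F', 'G']
ancestors(fix=B): ['A', 'B']
common: ['A', 'B']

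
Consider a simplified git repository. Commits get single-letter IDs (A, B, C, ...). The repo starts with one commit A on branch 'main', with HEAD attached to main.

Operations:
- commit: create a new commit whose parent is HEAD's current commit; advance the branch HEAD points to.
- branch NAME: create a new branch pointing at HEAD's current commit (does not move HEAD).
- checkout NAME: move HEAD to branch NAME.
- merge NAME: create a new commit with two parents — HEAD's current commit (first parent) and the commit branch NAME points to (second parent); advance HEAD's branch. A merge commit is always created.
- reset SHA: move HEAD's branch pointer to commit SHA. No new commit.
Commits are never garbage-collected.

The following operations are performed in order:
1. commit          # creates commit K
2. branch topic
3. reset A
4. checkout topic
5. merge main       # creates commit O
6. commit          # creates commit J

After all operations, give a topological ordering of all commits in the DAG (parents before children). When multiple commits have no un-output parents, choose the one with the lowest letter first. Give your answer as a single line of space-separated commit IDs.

Answer: A K O J

Derivation:
After op 1 (commit): HEAD=main@K [main=K]
After op 2 (branch): HEAD=main@K [main=K topic=K]
After op 3 (reset): HEAD=main@A [main=A topic=K]
After op 4 (checkout): HEAD=topic@K [main=A topic=K]
After op 5 (merge): HEAD=topic@O [main=A topic=O]
After op 6 (commit): HEAD=topic@J [main=A topic=J]
commit A: parents=[]
commit J: parents=['O']
commit K: parents=['A']
commit O: parents=['K', 'A']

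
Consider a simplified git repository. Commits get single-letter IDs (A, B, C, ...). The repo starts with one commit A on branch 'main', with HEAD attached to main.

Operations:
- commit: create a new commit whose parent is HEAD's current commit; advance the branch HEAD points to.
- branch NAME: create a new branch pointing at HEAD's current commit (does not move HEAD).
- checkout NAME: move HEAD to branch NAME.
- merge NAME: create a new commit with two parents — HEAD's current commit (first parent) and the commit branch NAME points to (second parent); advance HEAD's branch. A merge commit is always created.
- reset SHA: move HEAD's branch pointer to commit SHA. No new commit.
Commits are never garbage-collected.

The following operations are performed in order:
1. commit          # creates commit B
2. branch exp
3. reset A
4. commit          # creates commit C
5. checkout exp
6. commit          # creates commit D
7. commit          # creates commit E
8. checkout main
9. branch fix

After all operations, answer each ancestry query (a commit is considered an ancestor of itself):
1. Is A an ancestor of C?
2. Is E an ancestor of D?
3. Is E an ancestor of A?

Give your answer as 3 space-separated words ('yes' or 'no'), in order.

After op 1 (commit): HEAD=main@B [main=B]
After op 2 (branch): HEAD=main@B [exp=B main=B]
After op 3 (reset): HEAD=main@A [exp=B main=A]
After op 4 (commit): HEAD=main@C [exp=B main=C]
After op 5 (checkout): HEAD=exp@B [exp=B main=C]
After op 6 (commit): HEAD=exp@D [exp=D main=C]
After op 7 (commit): HEAD=exp@E [exp=E main=C]
After op 8 (checkout): HEAD=main@C [exp=E main=C]
After op 9 (branch): HEAD=main@C [exp=E fix=C main=C]
ancestors(C) = {A,C}; A in? yes
ancestors(D) = {A,B,D}; E in? no
ancestors(A) = {A}; E in? no

Answer: yes no no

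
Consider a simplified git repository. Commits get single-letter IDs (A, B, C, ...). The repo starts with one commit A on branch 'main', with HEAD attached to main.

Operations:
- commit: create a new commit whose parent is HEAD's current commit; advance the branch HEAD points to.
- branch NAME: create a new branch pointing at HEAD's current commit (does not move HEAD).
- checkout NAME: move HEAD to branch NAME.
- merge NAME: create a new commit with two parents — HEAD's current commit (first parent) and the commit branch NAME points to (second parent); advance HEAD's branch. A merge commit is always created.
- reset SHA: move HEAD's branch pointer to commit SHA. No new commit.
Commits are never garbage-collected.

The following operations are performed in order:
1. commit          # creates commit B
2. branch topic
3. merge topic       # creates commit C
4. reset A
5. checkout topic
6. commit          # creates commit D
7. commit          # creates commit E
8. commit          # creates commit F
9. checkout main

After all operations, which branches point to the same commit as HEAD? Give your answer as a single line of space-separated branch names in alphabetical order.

Answer: main

Derivation:
After op 1 (commit): HEAD=main@B [main=B]
After op 2 (branch): HEAD=main@B [main=B topic=B]
After op 3 (merge): HEAD=main@C [main=C topic=B]
After op 4 (reset): HEAD=main@A [main=A topic=B]
After op 5 (checkout): HEAD=topic@B [main=A topic=B]
After op 6 (commit): HEAD=topic@D [main=A topic=D]
After op 7 (commit): HEAD=topic@E [main=A topic=E]
After op 8 (commit): HEAD=topic@F [main=A topic=F]
After op 9 (checkout): HEAD=main@A [main=A topic=F]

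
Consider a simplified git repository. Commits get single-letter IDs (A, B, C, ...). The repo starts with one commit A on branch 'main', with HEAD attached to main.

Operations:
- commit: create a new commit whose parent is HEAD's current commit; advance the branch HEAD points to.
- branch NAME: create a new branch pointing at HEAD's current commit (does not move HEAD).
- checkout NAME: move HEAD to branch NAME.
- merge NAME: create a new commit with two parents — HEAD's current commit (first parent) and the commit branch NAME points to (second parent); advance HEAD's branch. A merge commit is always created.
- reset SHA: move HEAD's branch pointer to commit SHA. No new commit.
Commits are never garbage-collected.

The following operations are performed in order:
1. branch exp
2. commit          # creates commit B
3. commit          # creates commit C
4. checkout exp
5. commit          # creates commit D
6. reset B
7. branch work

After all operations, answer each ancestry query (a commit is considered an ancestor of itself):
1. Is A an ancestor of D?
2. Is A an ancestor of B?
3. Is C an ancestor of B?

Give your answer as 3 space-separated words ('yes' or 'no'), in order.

Answer: yes yes no

Derivation:
After op 1 (branch): HEAD=main@A [exp=A main=A]
After op 2 (commit): HEAD=main@B [exp=A main=B]
After op 3 (commit): HEAD=main@C [exp=A main=C]
After op 4 (checkout): HEAD=exp@A [exp=A main=C]
After op 5 (commit): HEAD=exp@D [exp=D main=C]
After op 6 (reset): HEAD=exp@B [exp=B main=C]
After op 7 (branch): HEAD=exp@B [exp=B main=C work=B]
ancestors(D) = {A,D}; A in? yes
ancestors(B) = {A,B}; A in? yes
ancestors(B) = {A,B}; C in? no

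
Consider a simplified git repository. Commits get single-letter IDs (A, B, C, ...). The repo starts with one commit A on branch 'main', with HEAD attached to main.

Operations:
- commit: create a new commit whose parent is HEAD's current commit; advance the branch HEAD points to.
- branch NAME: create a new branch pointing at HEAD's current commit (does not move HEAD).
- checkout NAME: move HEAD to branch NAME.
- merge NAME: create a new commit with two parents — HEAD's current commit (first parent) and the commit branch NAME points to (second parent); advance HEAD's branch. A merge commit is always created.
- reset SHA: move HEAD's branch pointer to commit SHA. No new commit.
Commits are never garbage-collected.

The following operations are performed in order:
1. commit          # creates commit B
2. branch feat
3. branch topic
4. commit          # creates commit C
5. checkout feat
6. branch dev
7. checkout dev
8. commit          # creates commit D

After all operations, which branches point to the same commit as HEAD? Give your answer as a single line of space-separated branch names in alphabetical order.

Answer: dev

Derivation:
After op 1 (commit): HEAD=main@B [main=B]
After op 2 (branch): HEAD=main@B [feat=B main=B]
After op 3 (branch): HEAD=main@B [feat=B main=B topic=B]
After op 4 (commit): HEAD=main@C [feat=B main=C topic=B]
After op 5 (checkout): HEAD=feat@B [feat=B main=C topic=B]
After op 6 (branch): HEAD=feat@B [dev=B feat=B main=C topic=B]
After op 7 (checkout): HEAD=dev@B [dev=B feat=B main=C topic=B]
After op 8 (commit): HEAD=dev@D [dev=D feat=B main=C topic=B]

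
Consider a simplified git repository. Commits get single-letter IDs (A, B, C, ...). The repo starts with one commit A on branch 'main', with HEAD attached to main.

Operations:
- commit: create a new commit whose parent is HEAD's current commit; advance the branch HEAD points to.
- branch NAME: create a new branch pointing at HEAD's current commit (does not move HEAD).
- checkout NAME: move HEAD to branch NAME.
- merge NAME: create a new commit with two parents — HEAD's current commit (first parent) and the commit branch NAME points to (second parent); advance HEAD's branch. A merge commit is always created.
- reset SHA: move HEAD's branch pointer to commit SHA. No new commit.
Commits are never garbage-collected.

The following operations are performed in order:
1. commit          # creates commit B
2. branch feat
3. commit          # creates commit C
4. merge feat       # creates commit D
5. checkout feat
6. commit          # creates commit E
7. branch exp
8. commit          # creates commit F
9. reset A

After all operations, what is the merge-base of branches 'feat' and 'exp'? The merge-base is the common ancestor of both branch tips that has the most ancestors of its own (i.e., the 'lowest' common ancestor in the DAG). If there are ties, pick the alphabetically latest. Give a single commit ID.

After op 1 (commit): HEAD=main@B [main=B]
After op 2 (branch): HEAD=main@B [feat=B main=B]
After op 3 (commit): HEAD=main@C [feat=B main=C]
After op 4 (merge): HEAD=main@D [feat=B main=D]
After op 5 (checkout): HEAD=feat@B [feat=B main=D]
After op 6 (commit): HEAD=feat@E [feat=E main=D]
After op 7 (branch): HEAD=feat@E [exp=E feat=E main=D]
After op 8 (commit): HEAD=feat@F [exp=E feat=F main=D]
After op 9 (reset): HEAD=feat@A [exp=E feat=A main=D]
ancestors(feat=A): ['A']
ancestors(exp=E): ['A', 'B', 'E']
common: ['A']

Answer: A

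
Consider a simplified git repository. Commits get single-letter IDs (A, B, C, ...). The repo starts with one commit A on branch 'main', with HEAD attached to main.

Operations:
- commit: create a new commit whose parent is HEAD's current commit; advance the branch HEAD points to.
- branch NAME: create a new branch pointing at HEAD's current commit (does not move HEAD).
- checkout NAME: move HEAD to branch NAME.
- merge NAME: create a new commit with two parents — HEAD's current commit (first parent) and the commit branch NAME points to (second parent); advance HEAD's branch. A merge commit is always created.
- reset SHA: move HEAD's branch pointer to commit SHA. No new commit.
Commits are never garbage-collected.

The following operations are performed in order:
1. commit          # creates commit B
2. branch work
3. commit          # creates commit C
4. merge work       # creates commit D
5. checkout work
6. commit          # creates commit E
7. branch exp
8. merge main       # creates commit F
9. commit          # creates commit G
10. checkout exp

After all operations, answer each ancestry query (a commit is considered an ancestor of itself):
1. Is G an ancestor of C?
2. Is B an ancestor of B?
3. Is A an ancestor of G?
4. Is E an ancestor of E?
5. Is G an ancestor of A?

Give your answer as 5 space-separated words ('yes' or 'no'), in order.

Answer: no yes yes yes no

Derivation:
After op 1 (commit): HEAD=main@B [main=B]
After op 2 (branch): HEAD=main@B [main=B work=B]
After op 3 (commit): HEAD=main@C [main=C work=B]
After op 4 (merge): HEAD=main@D [main=D work=B]
After op 5 (checkout): HEAD=work@B [main=D work=B]
After op 6 (commit): HEAD=work@E [main=D work=E]
After op 7 (branch): HEAD=work@E [exp=E main=D work=E]
After op 8 (merge): HEAD=work@F [exp=E main=D work=F]
After op 9 (commit): HEAD=work@G [exp=E main=D work=G]
After op 10 (checkout): HEAD=exp@E [exp=E main=D work=G]
ancestors(C) = {A,B,C}; G in? no
ancestors(B) = {A,B}; B in? yes
ancestors(G) = {A,B,C,D,E,F,G}; A in? yes
ancestors(E) = {A,B,E}; E in? yes
ancestors(A) = {A}; G in? no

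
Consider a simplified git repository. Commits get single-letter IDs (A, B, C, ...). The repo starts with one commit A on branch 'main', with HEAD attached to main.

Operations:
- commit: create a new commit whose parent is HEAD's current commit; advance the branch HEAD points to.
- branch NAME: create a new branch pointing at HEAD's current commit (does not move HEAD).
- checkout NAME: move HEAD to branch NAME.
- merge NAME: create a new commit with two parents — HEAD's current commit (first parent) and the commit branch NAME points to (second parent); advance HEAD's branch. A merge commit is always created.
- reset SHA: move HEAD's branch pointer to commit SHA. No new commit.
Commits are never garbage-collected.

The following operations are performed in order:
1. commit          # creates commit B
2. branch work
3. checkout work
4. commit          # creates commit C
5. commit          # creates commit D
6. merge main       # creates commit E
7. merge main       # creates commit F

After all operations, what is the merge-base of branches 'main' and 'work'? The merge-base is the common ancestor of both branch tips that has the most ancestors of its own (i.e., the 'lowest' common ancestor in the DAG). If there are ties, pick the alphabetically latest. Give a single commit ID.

After op 1 (commit): HEAD=main@B [main=B]
After op 2 (branch): HEAD=main@B [main=B work=B]
After op 3 (checkout): HEAD=work@B [main=B work=B]
After op 4 (commit): HEAD=work@C [main=B work=C]
After op 5 (commit): HEAD=work@D [main=B work=D]
After op 6 (merge): HEAD=work@E [main=B work=E]
After op 7 (merge): HEAD=work@F [main=B work=F]
ancestors(main=B): ['A', 'B']
ancestors(work=F): ['A', 'B', 'C', 'D', 'E', 'F']
common: ['A', 'B']

Answer: B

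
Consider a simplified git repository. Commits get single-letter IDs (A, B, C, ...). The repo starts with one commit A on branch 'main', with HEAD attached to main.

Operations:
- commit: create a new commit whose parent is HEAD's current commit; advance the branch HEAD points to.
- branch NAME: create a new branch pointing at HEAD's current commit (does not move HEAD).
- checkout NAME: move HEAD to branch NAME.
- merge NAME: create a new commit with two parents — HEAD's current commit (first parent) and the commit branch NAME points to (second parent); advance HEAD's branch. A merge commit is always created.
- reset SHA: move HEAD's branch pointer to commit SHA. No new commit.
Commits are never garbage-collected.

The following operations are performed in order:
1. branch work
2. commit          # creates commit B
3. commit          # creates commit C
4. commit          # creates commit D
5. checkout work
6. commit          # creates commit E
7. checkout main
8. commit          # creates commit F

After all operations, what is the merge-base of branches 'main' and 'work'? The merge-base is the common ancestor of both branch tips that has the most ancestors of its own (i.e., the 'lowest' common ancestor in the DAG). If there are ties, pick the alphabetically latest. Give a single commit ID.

Answer: A

Derivation:
After op 1 (branch): HEAD=main@A [main=A work=A]
After op 2 (commit): HEAD=main@B [main=B work=A]
After op 3 (commit): HEAD=main@C [main=C work=A]
After op 4 (commit): HEAD=main@D [main=D work=A]
After op 5 (checkout): HEAD=work@A [main=D work=A]
After op 6 (commit): HEAD=work@E [main=D work=E]
After op 7 (checkout): HEAD=main@D [main=D work=E]
After op 8 (commit): HEAD=main@F [main=F work=E]
ancestors(main=F): ['A', 'B', 'C', 'D', 'F']
ancestors(work=E): ['A', 'E']
common: ['A']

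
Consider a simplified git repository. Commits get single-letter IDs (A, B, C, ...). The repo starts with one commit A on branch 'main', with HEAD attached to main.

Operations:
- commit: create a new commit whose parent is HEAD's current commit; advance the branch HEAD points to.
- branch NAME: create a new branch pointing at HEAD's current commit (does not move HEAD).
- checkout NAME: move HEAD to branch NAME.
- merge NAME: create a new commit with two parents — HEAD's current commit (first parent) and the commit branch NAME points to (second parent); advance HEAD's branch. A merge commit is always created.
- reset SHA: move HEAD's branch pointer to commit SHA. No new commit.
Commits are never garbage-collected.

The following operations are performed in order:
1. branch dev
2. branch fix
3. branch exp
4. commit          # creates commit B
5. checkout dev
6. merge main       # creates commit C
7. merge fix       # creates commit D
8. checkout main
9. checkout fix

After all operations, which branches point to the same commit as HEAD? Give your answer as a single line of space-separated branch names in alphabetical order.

Answer: exp fix

Derivation:
After op 1 (branch): HEAD=main@A [dev=A main=A]
After op 2 (branch): HEAD=main@A [dev=A fix=A main=A]
After op 3 (branch): HEAD=main@A [dev=A exp=A fix=A main=A]
After op 4 (commit): HEAD=main@B [dev=A exp=A fix=A main=B]
After op 5 (checkout): HEAD=dev@A [dev=A exp=A fix=A main=B]
After op 6 (merge): HEAD=dev@C [dev=C exp=A fix=A main=B]
After op 7 (merge): HEAD=dev@D [dev=D exp=A fix=A main=B]
After op 8 (checkout): HEAD=main@B [dev=D exp=A fix=A main=B]
After op 9 (checkout): HEAD=fix@A [dev=D exp=A fix=A main=B]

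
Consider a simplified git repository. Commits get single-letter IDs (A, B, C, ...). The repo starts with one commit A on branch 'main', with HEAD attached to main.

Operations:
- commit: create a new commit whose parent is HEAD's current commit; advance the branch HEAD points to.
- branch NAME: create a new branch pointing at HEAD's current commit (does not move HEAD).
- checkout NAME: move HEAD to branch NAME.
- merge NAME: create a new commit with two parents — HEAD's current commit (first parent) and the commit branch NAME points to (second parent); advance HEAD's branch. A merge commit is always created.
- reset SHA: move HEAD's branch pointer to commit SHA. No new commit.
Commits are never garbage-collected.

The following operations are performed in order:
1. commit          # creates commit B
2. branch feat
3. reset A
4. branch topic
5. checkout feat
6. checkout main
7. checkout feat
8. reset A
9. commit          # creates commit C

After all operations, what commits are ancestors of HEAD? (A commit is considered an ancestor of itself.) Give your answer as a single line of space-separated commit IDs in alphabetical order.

Answer: A C

Derivation:
After op 1 (commit): HEAD=main@B [main=B]
After op 2 (branch): HEAD=main@B [feat=B main=B]
After op 3 (reset): HEAD=main@A [feat=B main=A]
After op 4 (branch): HEAD=main@A [feat=B main=A topic=A]
After op 5 (checkout): HEAD=feat@B [feat=B main=A topic=A]
After op 6 (checkout): HEAD=main@A [feat=B main=A topic=A]
After op 7 (checkout): HEAD=feat@B [feat=B main=A topic=A]
After op 8 (reset): HEAD=feat@A [feat=A main=A topic=A]
After op 9 (commit): HEAD=feat@C [feat=C main=A topic=A]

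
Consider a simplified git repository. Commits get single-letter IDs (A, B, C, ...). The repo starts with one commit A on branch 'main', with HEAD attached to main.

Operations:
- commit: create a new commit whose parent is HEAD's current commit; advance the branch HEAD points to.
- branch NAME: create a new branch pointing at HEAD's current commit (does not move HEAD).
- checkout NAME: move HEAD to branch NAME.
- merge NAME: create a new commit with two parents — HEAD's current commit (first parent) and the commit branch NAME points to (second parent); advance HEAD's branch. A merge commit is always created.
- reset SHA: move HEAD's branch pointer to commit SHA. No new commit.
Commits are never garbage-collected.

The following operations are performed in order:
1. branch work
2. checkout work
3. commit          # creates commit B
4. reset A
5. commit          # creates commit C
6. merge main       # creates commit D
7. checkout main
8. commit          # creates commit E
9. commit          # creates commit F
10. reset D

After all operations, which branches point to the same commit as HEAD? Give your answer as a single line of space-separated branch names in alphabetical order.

Answer: main work

Derivation:
After op 1 (branch): HEAD=main@A [main=A work=A]
After op 2 (checkout): HEAD=work@A [main=A work=A]
After op 3 (commit): HEAD=work@B [main=A work=B]
After op 4 (reset): HEAD=work@A [main=A work=A]
After op 5 (commit): HEAD=work@C [main=A work=C]
After op 6 (merge): HEAD=work@D [main=A work=D]
After op 7 (checkout): HEAD=main@A [main=A work=D]
After op 8 (commit): HEAD=main@E [main=E work=D]
After op 9 (commit): HEAD=main@F [main=F work=D]
After op 10 (reset): HEAD=main@D [main=D work=D]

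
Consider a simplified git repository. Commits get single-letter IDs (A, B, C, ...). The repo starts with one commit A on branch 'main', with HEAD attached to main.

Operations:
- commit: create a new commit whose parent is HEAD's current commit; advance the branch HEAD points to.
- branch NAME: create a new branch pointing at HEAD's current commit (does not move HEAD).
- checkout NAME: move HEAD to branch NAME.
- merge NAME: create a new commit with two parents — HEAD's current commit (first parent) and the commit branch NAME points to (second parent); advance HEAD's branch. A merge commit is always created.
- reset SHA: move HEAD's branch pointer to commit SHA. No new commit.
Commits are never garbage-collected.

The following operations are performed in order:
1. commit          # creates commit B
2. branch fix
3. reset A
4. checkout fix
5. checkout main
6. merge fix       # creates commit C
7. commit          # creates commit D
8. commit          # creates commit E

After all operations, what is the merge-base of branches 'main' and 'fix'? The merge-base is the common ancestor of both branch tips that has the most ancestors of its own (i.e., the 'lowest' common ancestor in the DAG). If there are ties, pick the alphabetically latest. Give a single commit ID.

After op 1 (commit): HEAD=main@B [main=B]
After op 2 (branch): HEAD=main@B [fix=B main=B]
After op 3 (reset): HEAD=main@A [fix=B main=A]
After op 4 (checkout): HEAD=fix@B [fix=B main=A]
After op 5 (checkout): HEAD=main@A [fix=B main=A]
After op 6 (merge): HEAD=main@C [fix=B main=C]
After op 7 (commit): HEAD=main@D [fix=B main=D]
After op 8 (commit): HEAD=main@E [fix=B main=E]
ancestors(main=E): ['A', 'B', 'C', 'D', 'E']
ancestors(fix=B): ['A', 'B']
common: ['A', 'B']

Answer: B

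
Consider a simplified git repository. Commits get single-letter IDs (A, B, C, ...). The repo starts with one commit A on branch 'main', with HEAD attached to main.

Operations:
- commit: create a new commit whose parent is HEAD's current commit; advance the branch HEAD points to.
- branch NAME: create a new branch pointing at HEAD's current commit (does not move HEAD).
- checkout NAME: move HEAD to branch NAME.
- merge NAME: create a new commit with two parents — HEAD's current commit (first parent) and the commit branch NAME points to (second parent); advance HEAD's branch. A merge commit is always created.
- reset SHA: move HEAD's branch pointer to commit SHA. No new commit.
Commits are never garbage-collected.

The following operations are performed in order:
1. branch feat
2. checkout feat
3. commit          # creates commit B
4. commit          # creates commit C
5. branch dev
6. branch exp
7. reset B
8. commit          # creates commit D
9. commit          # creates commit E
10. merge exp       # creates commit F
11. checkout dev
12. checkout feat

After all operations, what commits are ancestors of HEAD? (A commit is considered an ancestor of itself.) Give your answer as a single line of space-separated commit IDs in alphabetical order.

After op 1 (branch): HEAD=main@A [feat=A main=A]
After op 2 (checkout): HEAD=feat@A [feat=A main=A]
After op 3 (commit): HEAD=feat@B [feat=B main=A]
After op 4 (commit): HEAD=feat@C [feat=C main=A]
After op 5 (branch): HEAD=feat@C [dev=C feat=C main=A]
After op 6 (branch): HEAD=feat@C [dev=C exp=C feat=C main=A]
After op 7 (reset): HEAD=feat@B [dev=C exp=C feat=B main=A]
After op 8 (commit): HEAD=feat@D [dev=C exp=C feat=D main=A]
After op 9 (commit): HEAD=feat@E [dev=C exp=C feat=E main=A]
After op 10 (merge): HEAD=feat@F [dev=C exp=C feat=F main=A]
After op 11 (checkout): HEAD=dev@C [dev=C exp=C feat=F main=A]
After op 12 (checkout): HEAD=feat@F [dev=C exp=C feat=F main=A]

Answer: A B C D E F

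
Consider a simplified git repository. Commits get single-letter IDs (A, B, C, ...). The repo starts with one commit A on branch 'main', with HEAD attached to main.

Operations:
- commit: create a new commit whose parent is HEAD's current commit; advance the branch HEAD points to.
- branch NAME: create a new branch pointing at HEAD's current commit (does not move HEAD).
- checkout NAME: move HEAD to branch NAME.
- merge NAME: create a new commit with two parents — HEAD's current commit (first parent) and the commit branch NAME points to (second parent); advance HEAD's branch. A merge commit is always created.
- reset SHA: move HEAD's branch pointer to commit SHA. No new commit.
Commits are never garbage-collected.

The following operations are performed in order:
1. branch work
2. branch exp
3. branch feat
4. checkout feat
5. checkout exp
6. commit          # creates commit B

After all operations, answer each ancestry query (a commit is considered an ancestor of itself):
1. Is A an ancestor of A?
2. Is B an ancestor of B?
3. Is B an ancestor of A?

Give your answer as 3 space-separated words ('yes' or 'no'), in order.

After op 1 (branch): HEAD=main@A [main=A work=A]
After op 2 (branch): HEAD=main@A [exp=A main=A work=A]
After op 3 (branch): HEAD=main@A [exp=A feat=A main=A work=A]
After op 4 (checkout): HEAD=feat@A [exp=A feat=A main=A work=A]
After op 5 (checkout): HEAD=exp@A [exp=A feat=A main=A work=A]
After op 6 (commit): HEAD=exp@B [exp=B feat=A main=A work=A]
ancestors(A) = {A}; A in? yes
ancestors(B) = {A,B}; B in? yes
ancestors(A) = {A}; B in? no

Answer: yes yes no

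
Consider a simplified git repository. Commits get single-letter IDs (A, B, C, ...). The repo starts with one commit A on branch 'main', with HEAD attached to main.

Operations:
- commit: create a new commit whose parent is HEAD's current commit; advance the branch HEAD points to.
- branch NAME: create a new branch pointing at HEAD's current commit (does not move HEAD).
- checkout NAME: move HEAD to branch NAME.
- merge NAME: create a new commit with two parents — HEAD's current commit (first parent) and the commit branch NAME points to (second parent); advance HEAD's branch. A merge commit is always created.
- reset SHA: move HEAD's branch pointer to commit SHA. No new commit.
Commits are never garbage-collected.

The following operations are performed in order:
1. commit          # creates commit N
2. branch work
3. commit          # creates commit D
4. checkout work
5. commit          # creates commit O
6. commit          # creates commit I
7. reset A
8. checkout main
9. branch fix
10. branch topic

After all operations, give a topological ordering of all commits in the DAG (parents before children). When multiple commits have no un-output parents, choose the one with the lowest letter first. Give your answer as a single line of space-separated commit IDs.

After op 1 (commit): HEAD=main@N [main=N]
After op 2 (branch): HEAD=main@N [main=N work=N]
After op 3 (commit): HEAD=main@D [main=D work=N]
After op 4 (checkout): HEAD=work@N [main=D work=N]
After op 5 (commit): HEAD=work@O [main=D work=O]
After op 6 (commit): HEAD=work@I [main=D work=I]
After op 7 (reset): HEAD=work@A [main=D work=A]
After op 8 (checkout): HEAD=main@D [main=D work=A]
After op 9 (branch): HEAD=main@D [fix=D main=D work=A]
After op 10 (branch): HEAD=main@D [fix=D main=D topic=D work=A]
commit A: parents=[]
commit D: parents=['N']
commit I: parents=['O']
commit N: parents=['A']
commit O: parents=['N']

Answer: A N D O I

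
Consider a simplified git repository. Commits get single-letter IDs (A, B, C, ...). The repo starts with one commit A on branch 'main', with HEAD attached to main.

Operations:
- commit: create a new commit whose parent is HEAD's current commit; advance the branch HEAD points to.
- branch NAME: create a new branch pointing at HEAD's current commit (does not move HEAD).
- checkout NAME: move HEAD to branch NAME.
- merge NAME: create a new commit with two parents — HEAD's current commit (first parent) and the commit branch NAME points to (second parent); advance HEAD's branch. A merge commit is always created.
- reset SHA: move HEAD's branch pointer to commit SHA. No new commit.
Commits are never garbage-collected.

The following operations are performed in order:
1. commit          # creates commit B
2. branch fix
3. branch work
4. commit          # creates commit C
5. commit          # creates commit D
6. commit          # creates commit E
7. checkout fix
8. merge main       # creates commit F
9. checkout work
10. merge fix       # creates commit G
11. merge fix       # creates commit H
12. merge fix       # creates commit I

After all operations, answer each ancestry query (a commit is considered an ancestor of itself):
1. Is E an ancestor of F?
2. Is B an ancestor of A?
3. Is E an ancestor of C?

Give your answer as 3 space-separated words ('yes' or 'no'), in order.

After op 1 (commit): HEAD=main@B [main=B]
After op 2 (branch): HEAD=main@B [fix=B main=B]
After op 3 (branch): HEAD=main@B [fix=B main=B work=B]
After op 4 (commit): HEAD=main@C [fix=B main=C work=B]
After op 5 (commit): HEAD=main@D [fix=B main=D work=B]
After op 6 (commit): HEAD=main@E [fix=B main=E work=B]
After op 7 (checkout): HEAD=fix@B [fix=B main=E work=B]
After op 8 (merge): HEAD=fix@F [fix=F main=E work=B]
After op 9 (checkout): HEAD=work@B [fix=F main=E work=B]
After op 10 (merge): HEAD=work@G [fix=F main=E work=G]
After op 11 (merge): HEAD=work@H [fix=F main=E work=H]
After op 12 (merge): HEAD=work@I [fix=F main=E work=I]
ancestors(F) = {A,B,C,D,E,F}; E in? yes
ancestors(A) = {A}; B in? no
ancestors(C) = {A,B,C}; E in? no

Answer: yes no no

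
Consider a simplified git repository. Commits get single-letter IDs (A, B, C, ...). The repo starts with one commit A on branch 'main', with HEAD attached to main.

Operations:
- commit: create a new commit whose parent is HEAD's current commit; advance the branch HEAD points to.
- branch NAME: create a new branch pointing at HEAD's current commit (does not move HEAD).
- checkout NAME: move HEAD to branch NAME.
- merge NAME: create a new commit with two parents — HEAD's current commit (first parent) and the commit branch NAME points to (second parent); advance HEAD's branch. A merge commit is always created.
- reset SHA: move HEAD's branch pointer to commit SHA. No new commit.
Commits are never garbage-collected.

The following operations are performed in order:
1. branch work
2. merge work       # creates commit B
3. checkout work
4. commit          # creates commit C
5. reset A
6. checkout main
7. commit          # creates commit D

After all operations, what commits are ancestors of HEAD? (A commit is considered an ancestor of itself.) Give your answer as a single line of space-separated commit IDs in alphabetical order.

After op 1 (branch): HEAD=main@A [main=A work=A]
After op 2 (merge): HEAD=main@B [main=B work=A]
After op 3 (checkout): HEAD=work@A [main=B work=A]
After op 4 (commit): HEAD=work@C [main=B work=C]
After op 5 (reset): HEAD=work@A [main=B work=A]
After op 6 (checkout): HEAD=main@B [main=B work=A]
After op 7 (commit): HEAD=main@D [main=D work=A]

Answer: A B D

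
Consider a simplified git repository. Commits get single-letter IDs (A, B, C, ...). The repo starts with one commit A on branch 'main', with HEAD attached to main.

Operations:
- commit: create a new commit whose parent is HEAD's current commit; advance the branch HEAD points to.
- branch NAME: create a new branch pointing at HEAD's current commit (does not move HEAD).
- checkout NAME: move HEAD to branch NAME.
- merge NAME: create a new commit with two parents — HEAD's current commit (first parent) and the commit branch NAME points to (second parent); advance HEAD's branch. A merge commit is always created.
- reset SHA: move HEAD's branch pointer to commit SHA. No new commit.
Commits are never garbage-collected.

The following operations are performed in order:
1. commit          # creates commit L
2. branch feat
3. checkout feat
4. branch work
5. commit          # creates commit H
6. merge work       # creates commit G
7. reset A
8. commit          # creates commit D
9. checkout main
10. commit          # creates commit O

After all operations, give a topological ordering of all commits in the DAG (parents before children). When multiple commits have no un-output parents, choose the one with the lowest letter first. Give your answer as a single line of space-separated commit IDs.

After op 1 (commit): HEAD=main@L [main=L]
After op 2 (branch): HEAD=main@L [feat=L main=L]
After op 3 (checkout): HEAD=feat@L [feat=L main=L]
After op 4 (branch): HEAD=feat@L [feat=L main=L work=L]
After op 5 (commit): HEAD=feat@H [feat=H main=L work=L]
After op 6 (merge): HEAD=feat@G [feat=G main=L work=L]
After op 7 (reset): HEAD=feat@A [feat=A main=L work=L]
After op 8 (commit): HEAD=feat@D [feat=D main=L work=L]
After op 9 (checkout): HEAD=main@L [feat=D main=L work=L]
After op 10 (commit): HEAD=main@O [feat=D main=O work=L]
commit A: parents=[]
commit D: parents=['A']
commit G: parents=['H', 'L']
commit H: parents=['L']
commit L: parents=['A']
commit O: parents=['L']

Answer: A D L H G O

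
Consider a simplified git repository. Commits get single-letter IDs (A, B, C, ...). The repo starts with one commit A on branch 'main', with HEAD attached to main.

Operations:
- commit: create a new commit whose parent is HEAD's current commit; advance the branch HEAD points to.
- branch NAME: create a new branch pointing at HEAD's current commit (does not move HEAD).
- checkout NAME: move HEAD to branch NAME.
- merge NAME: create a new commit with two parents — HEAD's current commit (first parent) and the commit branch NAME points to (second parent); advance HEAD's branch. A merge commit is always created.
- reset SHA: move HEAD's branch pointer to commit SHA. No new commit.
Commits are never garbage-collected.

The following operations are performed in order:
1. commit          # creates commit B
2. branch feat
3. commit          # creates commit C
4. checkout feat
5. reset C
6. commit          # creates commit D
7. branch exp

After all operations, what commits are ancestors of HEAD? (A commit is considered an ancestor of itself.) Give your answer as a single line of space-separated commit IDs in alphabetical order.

After op 1 (commit): HEAD=main@B [main=B]
After op 2 (branch): HEAD=main@B [feat=B main=B]
After op 3 (commit): HEAD=main@C [feat=B main=C]
After op 4 (checkout): HEAD=feat@B [feat=B main=C]
After op 5 (reset): HEAD=feat@C [feat=C main=C]
After op 6 (commit): HEAD=feat@D [feat=D main=C]
After op 7 (branch): HEAD=feat@D [exp=D feat=D main=C]

Answer: A B C D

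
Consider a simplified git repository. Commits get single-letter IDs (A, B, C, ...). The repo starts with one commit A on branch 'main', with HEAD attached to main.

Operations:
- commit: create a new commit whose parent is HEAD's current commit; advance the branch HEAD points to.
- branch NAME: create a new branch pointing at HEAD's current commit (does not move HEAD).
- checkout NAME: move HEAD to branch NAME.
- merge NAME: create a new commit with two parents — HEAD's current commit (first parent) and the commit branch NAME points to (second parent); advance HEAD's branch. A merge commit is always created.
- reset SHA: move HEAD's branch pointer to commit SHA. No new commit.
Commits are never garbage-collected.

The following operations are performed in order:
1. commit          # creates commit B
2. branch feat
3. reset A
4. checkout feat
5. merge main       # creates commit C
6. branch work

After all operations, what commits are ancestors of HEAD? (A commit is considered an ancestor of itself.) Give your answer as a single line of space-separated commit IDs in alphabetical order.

Answer: A B C

Derivation:
After op 1 (commit): HEAD=main@B [main=B]
After op 2 (branch): HEAD=main@B [feat=B main=B]
After op 3 (reset): HEAD=main@A [feat=B main=A]
After op 4 (checkout): HEAD=feat@B [feat=B main=A]
After op 5 (merge): HEAD=feat@C [feat=C main=A]
After op 6 (branch): HEAD=feat@C [feat=C main=A work=C]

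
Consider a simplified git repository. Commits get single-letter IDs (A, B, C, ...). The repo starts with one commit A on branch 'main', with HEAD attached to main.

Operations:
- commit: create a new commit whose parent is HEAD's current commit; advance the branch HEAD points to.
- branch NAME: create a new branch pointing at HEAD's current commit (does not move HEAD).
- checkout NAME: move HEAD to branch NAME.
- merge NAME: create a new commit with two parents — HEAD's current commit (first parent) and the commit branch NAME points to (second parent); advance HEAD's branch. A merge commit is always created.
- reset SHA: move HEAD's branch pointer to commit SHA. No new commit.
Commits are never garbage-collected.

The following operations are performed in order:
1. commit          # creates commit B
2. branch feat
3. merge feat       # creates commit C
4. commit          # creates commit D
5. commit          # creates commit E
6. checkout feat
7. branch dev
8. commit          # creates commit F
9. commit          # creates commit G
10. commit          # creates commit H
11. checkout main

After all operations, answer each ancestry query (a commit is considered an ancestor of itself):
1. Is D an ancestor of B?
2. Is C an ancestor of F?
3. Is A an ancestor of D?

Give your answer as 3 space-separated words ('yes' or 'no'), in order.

Answer: no no yes

Derivation:
After op 1 (commit): HEAD=main@B [main=B]
After op 2 (branch): HEAD=main@B [feat=B main=B]
After op 3 (merge): HEAD=main@C [feat=B main=C]
After op 4 (commit): HEAD=main@D [feat=B main=D]
After op 5 (commit): HEAD=main@E [feat=B main=E]
After op 6 (checkout): HEAD=feat@B [feat=B main=E]
After op 7 (branch): HEAD=feat@B [dev=B feat=B main=E]
After op 8 (commit): HEAD=feat@F [dev=B feat=F main=E]
After op 9 (commit): HEAD=feat@G [dev=B feat=G main=E]
After op 10 (commit): HEAD=feat@H [dev=B feat=H main=E]
After op 11 (checkout): HEAD=main@E [dev=B feat=H main=E]
ancestors(B) = {A,B}; D in? no
ancestors(F) = {A,B,F}; C in? no
ancestors(D) = {A,B,C,D}; A in? yes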